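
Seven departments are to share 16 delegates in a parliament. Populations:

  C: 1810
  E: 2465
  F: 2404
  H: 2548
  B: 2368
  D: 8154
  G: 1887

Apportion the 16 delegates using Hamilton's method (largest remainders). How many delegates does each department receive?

C 1, E 2, F 2, H 2, B 2, D 6, G 1

Total 21636; standard divisor 21636/16 ≈ 1352.25.
Standard quotas: C 1.3385, E 1.8229, F 1.7778, H 1.8843, B 1.7512, D 6.0300, G 1.3955.
Lower quotas: C 1, E 1, F 1, H 1, B 1, D 6, G 1 (sum 12, leaving 4 seats).
Remainders in descending order: H 0.8843, E 0.8229, F 0.7778, B 0.7512, G 0.3955, C 0.3385, D 0.0300.
The surplus seats go to H, E, F, B.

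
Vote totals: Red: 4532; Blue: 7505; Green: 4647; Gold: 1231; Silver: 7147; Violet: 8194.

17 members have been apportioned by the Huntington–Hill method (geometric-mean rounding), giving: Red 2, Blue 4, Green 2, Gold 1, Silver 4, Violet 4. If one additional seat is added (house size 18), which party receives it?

Priority for the next seat is population ÷ (√(s·(s+1))).
Priorities: Red 1850.181, Blue 1678.169, Green 1897.130, Gold 870.448, Silver 1598.118, Violet 1832.234.
Highest priority: Green.

Green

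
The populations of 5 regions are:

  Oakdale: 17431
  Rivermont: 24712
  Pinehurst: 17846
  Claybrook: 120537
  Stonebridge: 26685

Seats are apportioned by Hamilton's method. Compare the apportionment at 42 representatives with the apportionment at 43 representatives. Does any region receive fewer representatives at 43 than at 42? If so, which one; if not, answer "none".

none

At 42 seats: Oakdale 4, Rivermont 5, Pinehurst 4, Claybrook 24, Stonebridge 5.
At 43 seats: Oakdale 4, Rivermont 5, Pinehurst 4, Claybrook 25, Stonebridge 5.
No region's allocation decreased.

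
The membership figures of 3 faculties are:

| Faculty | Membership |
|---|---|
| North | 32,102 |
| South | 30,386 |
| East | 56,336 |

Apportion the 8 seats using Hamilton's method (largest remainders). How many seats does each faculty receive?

Standard divisor: 118824 ÷ 8 = 14853.
Standard quotas: North 2.1613, South 2.0458, East 3.7929.
Lower quotas: North 2, South 2, East 3 (sum 7, leaving 1 seat).
Remainders in descending order: East 0.7929, North 0.1613, South 0.0458.
Largest remainder: East receives the extra seat.

North: 2; South: 2; East: 4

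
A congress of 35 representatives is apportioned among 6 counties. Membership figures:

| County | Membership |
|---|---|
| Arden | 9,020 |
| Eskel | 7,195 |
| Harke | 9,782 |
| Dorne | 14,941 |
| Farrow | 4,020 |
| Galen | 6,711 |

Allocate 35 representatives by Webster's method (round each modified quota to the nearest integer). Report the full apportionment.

Standard divisor 51669/35 ≈ 1476.257; standard quotas: Arden 6.110, Eskel 4.874, Harke 6.626, Dorne 10.121, Farrow 2.723, Galen 4.546.
Rounding to the nearest integer gives 6, 5, 7, 10, 3, 5 = 36 seats, so the divisor must be adjusted.
With modified divisor 1500: modified quotas Arden 6.013, Eskel 4.797, Harke 6.521, Dorne 9.961, Farrow 2.680, Galen 4.474.
Rounding to the nearest integer: Arden 6, Eskel 5, Harke 7, Dorne 10, Farrow 3, Galen 4 (total 35).

Arden 6, Eskel 5, Harke 7, Dorne 10, Farrow 3, Galen 4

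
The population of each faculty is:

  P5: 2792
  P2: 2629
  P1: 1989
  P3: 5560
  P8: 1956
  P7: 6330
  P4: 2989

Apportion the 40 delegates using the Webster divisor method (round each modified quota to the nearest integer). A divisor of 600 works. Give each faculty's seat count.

P5: 5, P2: 4, P1: 3, P3: 9, P8: 3, P7: 11, P4: 5

With modified divisor 600: modified quotas P5 4.653, P2 4.382, P1 3.315, P3 9.267, P8 3.260, P7 10.550, P4 4.982.
Rounding to the nearest integer: P5 5, P2 4, P1 3, P3 9, P8 3, P7 11, P4 5 (total 40).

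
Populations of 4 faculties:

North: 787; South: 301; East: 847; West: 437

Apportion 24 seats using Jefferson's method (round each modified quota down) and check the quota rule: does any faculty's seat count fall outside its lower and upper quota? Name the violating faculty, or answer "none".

Standard quotas: North 7.963, South 3.046, East 8.570, West 4.422.
Jefferson allocation: North 8, South 3, East 9, West 4.
Every allocation lies between the lower and upper quota.

none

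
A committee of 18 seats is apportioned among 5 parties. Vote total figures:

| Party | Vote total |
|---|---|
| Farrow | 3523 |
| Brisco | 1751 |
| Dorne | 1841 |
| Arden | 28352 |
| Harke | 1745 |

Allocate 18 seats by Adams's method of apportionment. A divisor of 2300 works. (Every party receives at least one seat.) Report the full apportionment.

With modified divisor 2300: modified quotas Farrow 1.532, Brisco 0.761, Dorne 0.800, Arden 12.327, Harke 0.759.
Rounding up: Farrow 2, Brisco 1, Dorne 1, Arden 13, Harke 1 (total 18).

Farrow 2; Brisco 1; Dorne 1; Arden 13; Harke 1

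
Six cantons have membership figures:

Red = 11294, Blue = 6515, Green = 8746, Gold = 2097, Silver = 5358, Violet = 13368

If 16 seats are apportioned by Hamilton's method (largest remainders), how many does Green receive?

Total 47378; standard divisor 47378/16 ≈ 2961.125.
Standard quotas: Red 3.8141, Blue 2.2002, Green 2.9536, Gold 0.7082, Silver 1.8094, Violet 4.5145.
Lower quotas: Red 3, Blue 2, Green 2, Gold 0, Silver 1, Violet 4 (sum 12, leaving 4 seats).
Remainders in descending order: Green 0.9536, Red 0.8141, Silver 0.8094, Gold 0.7082, Violet 0.5145, Blue 0.2002.
Largest remainders: Green, Red, Silver, Gold receive the extra seats.
Green receives 3.

3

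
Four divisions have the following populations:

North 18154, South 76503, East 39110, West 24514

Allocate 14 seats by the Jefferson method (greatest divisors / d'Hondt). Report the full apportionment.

North 1, South 7, East 4, West 2

Standard divisor 158281/14 ≈ 11305.786; standard quotas: North 1.606, South 6.767, East 3.459, West 2.168.
Rounding down gives 1, 6, 3, 2 = 12 seats, so the divisor must be adjusted.
With modified divisor 9700: modified quotas North 1.872, South 7.887, East 4.032, West 2.527.
Rounding down: North 1, South 7, East 4, West 2 (total 14).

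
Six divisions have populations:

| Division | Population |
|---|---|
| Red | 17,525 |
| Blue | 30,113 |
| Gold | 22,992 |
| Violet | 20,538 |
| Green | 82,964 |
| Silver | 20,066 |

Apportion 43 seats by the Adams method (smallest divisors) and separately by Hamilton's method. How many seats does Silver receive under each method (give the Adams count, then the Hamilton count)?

5 and 4

Adams: Red 4, Blue 7, Gold 5, Violet 5, Green 17, Silver 5.
Hamilton: Red 4, Blue 7, Gold 5, Violet 5, Green 18, Silver 4.
Silver gets 5 under Adams and 4 under Hamilton.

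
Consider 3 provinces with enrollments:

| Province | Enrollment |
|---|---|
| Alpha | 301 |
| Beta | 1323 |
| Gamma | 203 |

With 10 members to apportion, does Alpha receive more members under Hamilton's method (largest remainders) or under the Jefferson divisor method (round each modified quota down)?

Hamilton: Alpha 2, Beta 7, Gamma 1.
Jefferson: Alpha 1, Beta 8, Gamma 1.
Alpha gets 2 under Hamilton and 1 under Jefferson.

Hamilton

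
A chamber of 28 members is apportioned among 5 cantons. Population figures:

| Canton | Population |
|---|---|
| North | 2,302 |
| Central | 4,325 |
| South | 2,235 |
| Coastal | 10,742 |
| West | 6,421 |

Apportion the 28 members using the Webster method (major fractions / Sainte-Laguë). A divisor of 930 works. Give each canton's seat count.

North=2; Central=5; South=2; Coastal=12; West=7

With modified divisor 930: modified quotas North 2.475, Central 4.651, South 2.403, Coastal 11.551, West 6.904.
Rounding to the nearest integer: North 2, Central 5, South 2, Coastal 12, West 7 (total 28).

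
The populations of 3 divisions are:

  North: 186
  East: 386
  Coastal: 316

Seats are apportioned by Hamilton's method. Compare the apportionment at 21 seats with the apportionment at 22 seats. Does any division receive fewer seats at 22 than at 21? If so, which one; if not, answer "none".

none

At 21 seats: North 4, East 9, Coastal 8.
At 22 seats: North 5, East 9, Coastal 8.
No division's allocation decreased.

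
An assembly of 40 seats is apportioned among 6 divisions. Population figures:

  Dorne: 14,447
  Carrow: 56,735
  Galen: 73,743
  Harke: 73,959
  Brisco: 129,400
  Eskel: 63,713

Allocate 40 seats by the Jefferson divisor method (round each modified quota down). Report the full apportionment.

Dorne 1, Carrow 6, Galen 7, Harke 7, Brisco 13, Eskel 6

Standard divisor 411997/40 ≈ 10299.925; standard quotas: Dorne 1.403, Carrow 5.508, Galen 7.160, Harke 7.181, Brisco 12.563, Eskel 6.186.
Rounding down gives 1, 5, 7, 7, 12, 6 = 38 seats, so the divisor must be adjusted.
With modified divisor 9400: modified quotas Dorne 1.537, Carrow 6.036, Galen 7.845, Harke 7.868, Brisco 13.766, Eskel 6.778.
Rounding down: Dorne 1, Carrow 6, Galen 7, Harke 7, Brisco 13, Eskel 6 (total 40).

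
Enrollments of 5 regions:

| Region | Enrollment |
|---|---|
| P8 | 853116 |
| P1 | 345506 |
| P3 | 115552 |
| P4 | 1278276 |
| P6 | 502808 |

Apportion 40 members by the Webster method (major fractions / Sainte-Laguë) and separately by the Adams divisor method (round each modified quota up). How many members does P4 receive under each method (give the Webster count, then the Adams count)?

17 and 16

Webster: P8 11, P1 4, P3 1, P4 17, P6 7.
Adams: P8 11, P1 5, P3 2, P4 16, P6 6.
P4 gets 17 under Webster and 16 under Adams.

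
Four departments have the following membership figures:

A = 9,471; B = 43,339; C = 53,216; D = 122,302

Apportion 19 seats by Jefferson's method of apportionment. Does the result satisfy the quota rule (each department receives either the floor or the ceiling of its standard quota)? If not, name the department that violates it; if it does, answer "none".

none

Standard quotas: A 0.788, B 3.606, C 4.428, D 10.177.
Jefferson allocation: A 0, B 4, C 4, D 11.
Every allocation lies between the lower and upper quota.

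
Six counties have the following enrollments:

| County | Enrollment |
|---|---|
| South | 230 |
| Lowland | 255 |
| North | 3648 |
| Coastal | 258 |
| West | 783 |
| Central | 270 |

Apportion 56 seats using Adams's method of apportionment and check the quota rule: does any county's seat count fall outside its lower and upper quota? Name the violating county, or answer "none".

North

Standard quotas: South 2.366, Lowland 2.623, North 37.525, Coastal 2.654, West 8.054, Central 2.777.
Adams allocation: South 3, Lowland 3, North 36, Coastal 3, West 8, Central 3.
North has quota 37.525 (lower 37, upper 38) but receives 36 — outside the quota interval.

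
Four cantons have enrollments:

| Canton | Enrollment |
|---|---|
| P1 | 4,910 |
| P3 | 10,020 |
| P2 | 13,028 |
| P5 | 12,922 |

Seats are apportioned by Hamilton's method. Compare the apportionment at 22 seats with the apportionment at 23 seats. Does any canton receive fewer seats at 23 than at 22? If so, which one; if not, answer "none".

none

At 22 seats: P1 3, P3 5, P2 7, P5 7.
At 23 seats: P1 3, P3 6, P2 7, P5 7.
No canton's allocation decreased.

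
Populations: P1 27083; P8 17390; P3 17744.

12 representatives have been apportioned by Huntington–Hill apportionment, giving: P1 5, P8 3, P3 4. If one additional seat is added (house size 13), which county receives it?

P8

Priority for the next seat is population ÷ (√(s·(s+1))).
Priorities: P1 4944.657, P8 5020.061, P3 3967.679.
Highest priority: P8.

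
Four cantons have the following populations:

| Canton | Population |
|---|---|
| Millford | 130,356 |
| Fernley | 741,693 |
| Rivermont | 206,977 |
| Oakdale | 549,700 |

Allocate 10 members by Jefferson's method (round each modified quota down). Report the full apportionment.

Standard divisor 1628726/10 ≈ 162872.6; standard quotas: Millford 0.800, Fernley 4.554, Rivermont 1.271, Oakdale 3.375.
Rounding down gives 0, 4, 1, 3 = 8 seats, so the divisor must be adjusted.
With modified divisor 133900: modified quotas Millford 0.974, Fernley 5.539, Rivermont 1.546, Oakdale 4.105.
Rounding down: Millford 0, Fernley 5, Rivermont 1, Oakdale 4 (total 10).

Millford 0; Fernley 5; Rivermont 1; Oakdale 4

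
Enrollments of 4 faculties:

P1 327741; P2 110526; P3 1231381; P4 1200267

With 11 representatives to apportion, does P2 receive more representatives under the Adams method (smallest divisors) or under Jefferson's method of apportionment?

Adams

Adams: P1 2, P2 1, P3 4, P4 4.
Jefferson: P1 1, P2 0, P3 5, P4 5.
P2 gets 1 under Adams and 0 under Jefferson.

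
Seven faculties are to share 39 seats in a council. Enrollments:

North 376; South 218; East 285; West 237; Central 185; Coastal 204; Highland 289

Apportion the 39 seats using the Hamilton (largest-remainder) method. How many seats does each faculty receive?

North 8, South 5, East 6, West 5, Central 4, Coastal 5, Highland 6

Standard divisor: 1794 ÷ 39 = 46.
Standard quotas: North 8.174, South 4.739, East 6.196, West 5.152, Central 4.022, Coastal 4.435, Highland 6.283.
Lower quotas: North 8, South 4, East 6, West 5, Central 4, Coastal 4, Highland 6 (sum 37, leaving 2 seats).
Remainders in descending order: South 0.739, Coastal 0.435, Highland 0.283, East 0.196, North 0.174, West 0.152, Central 0.022.
The surplus seats go to South, Coastal.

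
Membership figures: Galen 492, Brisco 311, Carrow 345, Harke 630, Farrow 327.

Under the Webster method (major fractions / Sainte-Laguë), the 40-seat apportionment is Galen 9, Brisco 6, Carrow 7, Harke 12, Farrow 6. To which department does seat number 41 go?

Galen

Priority for the next seat is population ÷ (current seats + 0.5).
Priorities: Galen 51.789, Brisco 47.846, Carrow 46.000, Harke 50.400, Farrow 50.308.
Highest priority: Galen.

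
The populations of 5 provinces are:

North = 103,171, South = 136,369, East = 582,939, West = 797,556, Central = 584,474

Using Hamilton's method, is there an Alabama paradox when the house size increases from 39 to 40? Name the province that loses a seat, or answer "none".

At 39 seats: North 2, South 3, East 10, West 14, Central 10.
At 40 seats: North 2, South 2, East 11, West 14, Central 11.
South drops from 3 to 2.

South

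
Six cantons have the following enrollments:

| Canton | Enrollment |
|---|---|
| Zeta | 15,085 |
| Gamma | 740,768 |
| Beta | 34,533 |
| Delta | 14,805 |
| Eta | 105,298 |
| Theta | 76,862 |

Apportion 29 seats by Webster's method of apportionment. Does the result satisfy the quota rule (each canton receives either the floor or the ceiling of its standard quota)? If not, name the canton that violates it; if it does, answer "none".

Standard quotas: Zeta 0.443, Gamma 21.757, Beta 1.014, Delta 0.435, Eta 3.093, Theta 2.258.
Webster allocation: Zeta 0, Gamma 23, Beta 1, Delta 0, Eta 3, Theta 2.
Gamma has quota 21.757 (lower 21, upper 22) but receives 23 — outside the quota interval.

Gamma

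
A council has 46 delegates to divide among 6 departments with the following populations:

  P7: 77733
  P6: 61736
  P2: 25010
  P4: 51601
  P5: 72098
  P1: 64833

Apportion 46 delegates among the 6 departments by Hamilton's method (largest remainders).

P7 10; P6 8; P2 3; P4 7; P5 9; P1 9

Standard divisor: 353011 ÷ 46 ≈ 7674.152.
Standard quotas: P7 10.1292, P6 8.0447, P2 3.2590, P4 6.7240, P5 9.3949, P1 8.4482.
Lower quotas: P7 10, P6 8, P2 3, P4 6, P5 9, P1 8 (sum 44, leaving 2 seats).
Remainders in descending order: P4 0.7240, P1 0.4482, P5 0.3949, P2 0.2590, P7 0.1292, P6 0.0447.
The surplus seats go to P4, P1.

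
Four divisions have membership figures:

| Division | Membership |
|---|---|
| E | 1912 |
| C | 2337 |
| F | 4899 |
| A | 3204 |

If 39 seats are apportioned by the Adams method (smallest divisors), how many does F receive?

Standard divisor 12352/39 ≈ 316.718; standard quotas: E 6.037, C 7.379, F 15.468, A 10.116.
Rounding up gives 7, 8, 16, 11 = 42 seats, so the divisor must be adjusted.
With modified divisor 330: modified quotas E 5.794, C 7.082, F 14.845, A 9.709.
Rounding up: E 6, C 8, F 15, A 10 (total 39).
F receives 15.

15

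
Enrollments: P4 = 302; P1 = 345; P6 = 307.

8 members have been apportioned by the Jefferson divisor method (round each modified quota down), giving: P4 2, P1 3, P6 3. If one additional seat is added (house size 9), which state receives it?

P4

Priority for the next seat is population ÷ (current seats + 1).
Priorities: P4 100.667, P1 86.250, P6 76.750.
Highest priority: P4.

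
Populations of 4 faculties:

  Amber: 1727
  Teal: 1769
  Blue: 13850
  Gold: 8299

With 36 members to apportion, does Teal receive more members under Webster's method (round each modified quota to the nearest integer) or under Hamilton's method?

Hamilton

Webster: Amber 2, Teal 2, Blue 20, Gold 12.
Hamilton: Amber 2, Teal 3, Blue 19, Gold 12.
Teal gets 2 under Webster and 3 under Hamilton.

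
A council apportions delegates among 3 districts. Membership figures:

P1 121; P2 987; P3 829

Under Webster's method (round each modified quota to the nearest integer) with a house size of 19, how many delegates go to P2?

10

Standard divisor 1937/19 ≈ 101.947; standard quotas: P1 1.187, P2 9.681, P3 8.132.
Rounding to the nearest integer gives P1 1, P2 10, P3 8 — total 19, matching the house size, so no adjustment is needed.
P2 receives 10.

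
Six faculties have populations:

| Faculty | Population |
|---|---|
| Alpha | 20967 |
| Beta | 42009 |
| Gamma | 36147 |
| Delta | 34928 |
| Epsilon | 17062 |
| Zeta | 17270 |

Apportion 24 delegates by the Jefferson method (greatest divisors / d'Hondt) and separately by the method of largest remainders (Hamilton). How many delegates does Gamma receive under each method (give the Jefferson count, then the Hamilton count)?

6 and 5

Jefferson: Alpha 3, Beta 6, Gamma 6, Delta 5, Epsilon 2, Zeta 2.
Hamilton: Alpha 3, Beta 6, Gamma 5, Delta 5, Epsilon 2, Zeta 3.
Gamma gets 6 under Jefferson and 5 under Hamilton.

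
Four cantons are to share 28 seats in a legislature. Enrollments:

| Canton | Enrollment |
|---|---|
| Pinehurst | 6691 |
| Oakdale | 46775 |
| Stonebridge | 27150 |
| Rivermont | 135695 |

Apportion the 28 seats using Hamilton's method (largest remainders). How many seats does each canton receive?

Pinehurst: 1, Oakdale: 6, Stonebridge: 3, Rivermont: 18

Total 216311; standard divisor 216311/28 ≈ 7725.393.
Standard quotas: Pinehurst 0.8661, Oakdale 6.0547, Stonebridge 3.5144, Rivermont 17.5648.
Lower quotas: Pinehurst 0, Oakdale 6, Stonebridge 3, Rivermont 17 (sum 26, leaving 2 seats).
Remainders in descending order: Pinehurst 0.8661, Rivermont 0.5648, Stonebridge 0.5144, Oakdale 0.0547.
The surplus seats go to Pinehurst, Rivermont.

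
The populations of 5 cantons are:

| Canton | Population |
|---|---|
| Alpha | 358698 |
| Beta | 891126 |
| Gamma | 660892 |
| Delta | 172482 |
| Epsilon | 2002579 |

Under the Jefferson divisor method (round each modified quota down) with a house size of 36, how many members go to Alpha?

Standard divisor 4085777/36 ≈ 113493.806; standard quotas: Alpha 3.161, Beta 7.852, Gamma 5.823, Delta 1.520, Epsilon 17.645.
Rounding down gives 3, 7, 5, 1, 17 = 33 seats, so the divisor must be adjusted.
With modified divisor 107800: modified quotas Alpha 3.327, Beta 8.266, Gamma 6.131, Delta 1.600, Epsilon 18.577.
Rounding down: Alpha 3, Beta 8, Gamma 6, Delta 1, Epsilon 18 (total 36).
Alpha receives 3.

3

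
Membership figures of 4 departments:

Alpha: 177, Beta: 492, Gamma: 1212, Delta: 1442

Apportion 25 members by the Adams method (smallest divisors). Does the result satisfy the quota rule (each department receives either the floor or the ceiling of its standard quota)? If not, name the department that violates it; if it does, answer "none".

Standard quotas: Alpha 1.332, Beta 3.701, Gamma 9.118, Delta 10.849.
Adams allocation: Alpha 2, Beta 4, Gamma 9, Delta 10.
Every allocation lies between the lower and upper quota.

none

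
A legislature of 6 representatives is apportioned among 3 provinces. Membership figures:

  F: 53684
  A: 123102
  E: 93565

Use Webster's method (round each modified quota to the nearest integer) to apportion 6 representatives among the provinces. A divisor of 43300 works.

With modified divisor 43300: modified quotas F 1.240, A 2.843, E 2.161.
Rounding to the nearest integer: F 1, A 3, E 2 (total 6).

F: 1, A: 3, E: 2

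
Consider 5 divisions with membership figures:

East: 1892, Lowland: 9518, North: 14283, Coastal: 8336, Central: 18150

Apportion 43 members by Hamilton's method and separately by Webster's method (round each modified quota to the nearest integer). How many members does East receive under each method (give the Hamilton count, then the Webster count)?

1 and 2

Hamilton: East 1, Lowland 8, North 12, Coastal 7, Central 15.
Webster: East 2, Lowland 8, North 11, Coastal 7, Central 15.
East gets 1 under Hamilton and 2 under Webster.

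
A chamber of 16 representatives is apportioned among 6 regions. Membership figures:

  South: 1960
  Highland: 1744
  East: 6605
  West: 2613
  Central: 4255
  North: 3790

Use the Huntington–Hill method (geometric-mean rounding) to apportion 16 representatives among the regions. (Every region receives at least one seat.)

With divisor 1310: modified quotas South 1.496, Highland 1.331, East 5.042, West 1.995, Central 3.248, North 2.893.
Geometric-mean thresholds: South √(1·2)=1.414, Highland √(1·2)=1.414, East √(5·6)=5.477, West √(1·2)=1.414, Central √(3·4)=3.464, North √(2·3)=2.449.
Each quota rounded against its threshold gives South 2, Highland 1, East 5, West 2, Central 3, North 3 (total 16).

South: 2, Highland: 1, East: 5, West: 2, Central: 3, North: 3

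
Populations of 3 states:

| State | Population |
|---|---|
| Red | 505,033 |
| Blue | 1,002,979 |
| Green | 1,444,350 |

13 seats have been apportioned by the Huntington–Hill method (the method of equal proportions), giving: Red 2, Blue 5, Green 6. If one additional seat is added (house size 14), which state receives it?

Green

Priority for the next seat is population ÷ (√(s·(s+1))).
Priorities: Red 206178.859, Blue 183118.074, Green 222868.044.
Highest priority: Green.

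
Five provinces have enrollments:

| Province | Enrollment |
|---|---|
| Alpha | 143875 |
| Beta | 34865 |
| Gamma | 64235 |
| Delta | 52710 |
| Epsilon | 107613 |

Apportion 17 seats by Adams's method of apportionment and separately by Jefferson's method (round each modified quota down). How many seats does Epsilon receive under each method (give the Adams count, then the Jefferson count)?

4 and 5

Adams: Alpha 6, Beta 2, Gamma 3, Delta 2, Epsilon 4.
Jefferson: Alpha 6, Beta 1, Gamma 3, Delta 2, Epsilon 5.
Epsilon gets 4 under Adams and 5 under Jefferson.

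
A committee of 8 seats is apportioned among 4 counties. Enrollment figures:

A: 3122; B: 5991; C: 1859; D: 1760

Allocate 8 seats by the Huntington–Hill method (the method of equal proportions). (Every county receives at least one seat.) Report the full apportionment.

A: 2; B: 4; C: 1; D: 1

With divisor 1535: modified quotas A 2.034, B 3.903, C 1.211, D 1.147.
Geometric-mean thresholds: A √(2·3)=2.449, B √(3·4)=3.464, C √(1·2)=1.414, D √(1·2)=1.414.
Each quota rounded against its threshold gives A 2, B 4, C 1, D 1 (total 8).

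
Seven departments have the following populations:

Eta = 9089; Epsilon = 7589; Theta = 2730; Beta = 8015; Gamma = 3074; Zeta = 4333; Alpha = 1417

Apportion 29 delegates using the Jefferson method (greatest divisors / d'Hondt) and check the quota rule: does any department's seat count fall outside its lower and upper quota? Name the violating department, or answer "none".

Standard quotas: Eta 7.272, Epsilon 6.072, Theta 2.184, Beta 6.413, Gamma 2.459, Zeta 3.467, Alpha 1.134.
Jefferson allocation: Eta 8, Epsilon 6, Theta 2, Beta 7, Gamma 2, Zeta 3, Alpha 1.
Every allocation lies between the lower and upper quota.

none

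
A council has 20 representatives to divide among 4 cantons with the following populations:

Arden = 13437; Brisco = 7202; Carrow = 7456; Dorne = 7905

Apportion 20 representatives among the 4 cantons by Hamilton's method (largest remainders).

Arden 8, Brisco 4, Carrow 4, Dorne 4

The standard divisor is 36000/20 = 1800.
Standard quotas: Arden 7.4650, Brisco 4.0011, Carrow 4.1422, Dorne 4.3917.
Lower quotas: Arden 7, Brisco 4, Carrow 4, Dorne 4 (sum 19, leaving 1 seat).
Remainders in descending order: Arden 0.4650, Dorne 0.3917, Carrow 0.1422, Brisco 0.0011.
The surplus seat goes to Arden.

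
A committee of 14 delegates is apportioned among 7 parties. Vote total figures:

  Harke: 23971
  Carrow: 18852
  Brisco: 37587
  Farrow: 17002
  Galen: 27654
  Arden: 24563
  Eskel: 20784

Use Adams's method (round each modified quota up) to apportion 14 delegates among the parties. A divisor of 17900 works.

Harke: 2, Carrow: 2, Brisco: 3, Farrow: 1, Galen: 2, Arden: 2, Eskel: 2

With modified divisor 17900: modified quotas Harke 1.339, Carrow 1.053, Brisco 2.100, Farrow 0.950, Galen 1.545, Arden 1.372, Eskel 1.161.
Rounding up: Harke 2, Carrow 2, Brisco 3, Farrow 1, Galen 2, Arden 2, Eskel 2 (total 14).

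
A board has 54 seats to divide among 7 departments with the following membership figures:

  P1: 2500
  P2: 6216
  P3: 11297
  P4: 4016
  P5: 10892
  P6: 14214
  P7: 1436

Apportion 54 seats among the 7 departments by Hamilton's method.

P1: 3, P2: 7, P3: 12, P4: 4, P5: 12, P6: 15, P7: 1

The standard divisor is 50571/54 ≈ 936.5.
Standard quotas: P1 2.6695, P2 6.6375, P3 12.0630, P4 4.2883, P5 11.6305, P6 15.1778, P7 1.5334.
Lower quotas: P1 2, P2 6, P3 12, P4 4, P5 11, P6 15, P7 1 (sum 51, leaving 3 seats).
Remainders in descending order: P1 0.6695, P2 0.6375, P5 0.6305, P7 0.5334, P4 0.2883, P6 0.1778, P3 0.0630.
Largest remainders: P1, P2, P5 receive the extra seats.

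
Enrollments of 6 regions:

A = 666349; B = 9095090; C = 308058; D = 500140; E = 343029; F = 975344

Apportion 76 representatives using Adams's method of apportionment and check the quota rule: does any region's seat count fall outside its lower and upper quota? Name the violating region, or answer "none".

B

Standard quotas: A 4.260, B 58.145, C 1.969, D 3.197, E 2.193, F 6.235.
Adams allocation: A 5, B 56, C 2, D 4, E 3, F 6.
B has quota 58.145 (lower 58, upper 59) but receives 56 — outside the quota interval.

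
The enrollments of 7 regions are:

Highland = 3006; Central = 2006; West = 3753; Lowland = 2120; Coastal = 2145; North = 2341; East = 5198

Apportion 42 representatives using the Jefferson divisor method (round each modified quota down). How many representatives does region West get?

8

Standard divisor 20569/42 ≈ 489.738; standard quotas: Highland 6.138, Central 4.096, West 7.663, Lowland 4.329, Coastal 4.380, North 4.780, East 10.614.
Rounding down gives 6, 4, 7, 4, 4, 4, 10 = 39 seats, so the divisor must be adjusted.
With modified divisor 450: modified quotas Highland 6.680, Central 4.458, West 8.340, Lowland 4.711, Coastal 4.767, North 5.202, East 11.551.
Rounding down: Highland 6, Central 4, West 8, Lowland 4, Coastal 4, North 5, East 11 (total 42).
West receives 8.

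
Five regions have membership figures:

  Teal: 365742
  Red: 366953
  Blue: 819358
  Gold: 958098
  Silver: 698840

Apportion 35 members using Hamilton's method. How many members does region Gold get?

The standard divisor is 3208991/35 ≈ 91685.457.
Standard quotas: Teal 3.9891, Red 4.0023, Blue 8.9366, Gold 10.4498, Silver 7.6221.
Lower quotas: Teal 3, Red 4, Blue 8, Gold 10, Silver 7 (sum 32, leaving 3 seats).
Remainders in descending order: Teal 0.9891, Blue 0.9366, Silver 0.6221, Gold 0.4498, Red 0.0023.
The surplus seats go to Teal, Blue, Silver.
Gold receives 10.

10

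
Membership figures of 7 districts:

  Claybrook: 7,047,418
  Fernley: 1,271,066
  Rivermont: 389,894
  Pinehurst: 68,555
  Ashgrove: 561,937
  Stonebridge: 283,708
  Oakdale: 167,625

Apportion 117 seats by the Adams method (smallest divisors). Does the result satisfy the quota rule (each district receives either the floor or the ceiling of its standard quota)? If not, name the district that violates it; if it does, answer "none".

Standard quotas: Claybrook 84.222, Fernley 15.190, Rivermont 4.660, Pinehurst 0.819, Ashgrove 6.716, Stonebridge 3.391, Oakdale 2.003.
Adams allocation: Claybrook 83, Fernley 15, Rivermont 5, Pinehurst 1, Ashgrove 7, Stonebridge 4, Oakdale 2.
Claybrook has quota 84.222 (lower 84, upper 85) but receives 83 — outside the quota interval.

Claybrook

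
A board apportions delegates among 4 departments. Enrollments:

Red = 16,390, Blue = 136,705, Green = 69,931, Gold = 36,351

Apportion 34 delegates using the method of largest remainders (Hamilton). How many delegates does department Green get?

The standard divisor is 259377/34 ≈ 7628.735.
Standard quotas: Red 2.1485, Blue 17.9197, Green 9.1668, Gold 4.7650.
Lower quotas: Red 2, Blue 17, Green 9, Gold 4 (sum 32, leaving 2 seats).
Remainders in descending order: Blue 0.9197, Gold 0.7650, Green 0.1668, Red 0.1485.
Largest remainders: Blue, Gold receive the extra seats.
Green receives 9.

9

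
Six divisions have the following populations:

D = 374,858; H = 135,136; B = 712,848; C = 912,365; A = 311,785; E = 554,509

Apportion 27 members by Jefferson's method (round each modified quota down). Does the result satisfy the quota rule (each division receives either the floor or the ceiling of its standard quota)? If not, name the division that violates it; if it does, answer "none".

Standard quotas: D 3.372, H 1.216, B 6.412, C 8.207, A 2.805, E 4.988.
Jefferson allocation: D 3, H 1, B 7, C 8, A 3, E 5.
Every allocation lies between the lower and upper quota.

none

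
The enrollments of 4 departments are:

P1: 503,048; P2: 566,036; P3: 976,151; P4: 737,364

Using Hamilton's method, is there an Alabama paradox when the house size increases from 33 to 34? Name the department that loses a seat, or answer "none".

At 33 seats: P1 6, P2 7, P3 11, P4 9.
At 34 seats: P1 6, P2 7, P3 12, P4 9.
No department's allocation decreased.

none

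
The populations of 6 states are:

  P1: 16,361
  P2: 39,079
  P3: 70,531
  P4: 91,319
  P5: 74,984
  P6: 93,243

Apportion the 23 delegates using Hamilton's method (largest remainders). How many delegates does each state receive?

Total 385517; standard divisor 385517/23 ≈ 16761.609.
Standard quotas: P1 0.9761, P2 2.3315, P3 4.2079, P4 5.4481, P5 4.4736, P6 5.5629.
Lower quotas: P1 0, P2 2, P3 4, P4 5, P5 4, P6 5 (sum 20, leaving 3 seats).
Remainders in descending order: P1 0.9761, P6 0.5629, P5 0.4736, P4 0.4481, P2 0.3315, P3 0.2079.
The surplus seats go to P1, P6, P5.

P1=1; P2=2; P3=4; P4=5; P5=5; P6=6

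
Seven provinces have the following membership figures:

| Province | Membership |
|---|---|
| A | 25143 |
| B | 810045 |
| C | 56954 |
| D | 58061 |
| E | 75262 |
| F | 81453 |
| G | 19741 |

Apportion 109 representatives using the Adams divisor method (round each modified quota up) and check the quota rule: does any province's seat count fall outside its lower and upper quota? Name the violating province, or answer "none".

B

Standard quotas: A 2.432, B 78.369, C 5.510, D 5.617, E 7.281, F 7.880, G 1.910.
Adams allocation: A 3, B 76, C 6, D 6, E 8, F 8, G 2.
B has quota 78.369 (lower 78, upper 79) but receives 76 — outside the quota interval.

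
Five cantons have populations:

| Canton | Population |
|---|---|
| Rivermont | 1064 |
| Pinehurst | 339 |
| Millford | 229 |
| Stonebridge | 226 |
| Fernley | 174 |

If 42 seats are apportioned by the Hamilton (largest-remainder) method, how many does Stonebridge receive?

Standard divisor: 2032 ÷ 42 ≈ 48.381.
Standard quotas: Rivermont 21.992, Pinehurst 7.007, Millford 4.733, Stonebridge 4.671, Fernley 3.596.
Lower quotas: Rivermont 21, Pinehurst 7, Millford 4, Stonebridge 4, Fernley 3 (sum 39, leaving 3 seats).
Remainders in descending order: Rivermont 0.992, Millford 0.733, Stonebridge 0.671, Fernley 0.596, Pinehurst 0.007.
Largest remainders: Rivermont, Millford, Stonebridge receive the extra seats.
Stonebridge receives 5.

5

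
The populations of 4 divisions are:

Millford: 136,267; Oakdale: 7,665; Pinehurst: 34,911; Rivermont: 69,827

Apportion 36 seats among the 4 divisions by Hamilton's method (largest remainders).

Millford: 20; Oakdale: 1; Pinehurst: 5; Rivermont: 10

The standard divisor is 248670/36 ≈ 6907.5.
Standard quotas: Millford 19.7274, Oakdale 1.1097, Pinehurst 5.0541, Rivermont 10.1089.
Lower quotas: Millford 19, Oakdale 1, Pinehurst 5, Rivermont 10 (sum 35, leaving 1 seat).
Remainders in descending order: Millford 0.7274, Oakdale 0.1097, Rivermont 0.1089, Pinehurst 0.0541.
The surplus seat goes to Millford.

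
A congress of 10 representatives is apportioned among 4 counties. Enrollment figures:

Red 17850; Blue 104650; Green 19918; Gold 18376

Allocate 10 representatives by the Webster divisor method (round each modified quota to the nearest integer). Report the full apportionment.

Red 1; Blue 7; Green 1; Gold 1

Standard divisor 160794/10 ≈ 16079.4; standard quotas: Red 1.110, Blue 6.508, Green 1.239, Gold 1.143.
Rounding to the nearest integer gives Red 1, Blue 7, Green 1, Gold 1 — total 10, matching the house size, so no adjustment is needed.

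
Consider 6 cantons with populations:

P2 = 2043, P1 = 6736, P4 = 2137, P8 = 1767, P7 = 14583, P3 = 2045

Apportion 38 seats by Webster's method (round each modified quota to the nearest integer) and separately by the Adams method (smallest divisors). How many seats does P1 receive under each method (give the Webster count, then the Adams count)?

Webster: P2 3, P1 9, P4 3, P8 2, P7 18, P3 3.
Adams: P2 3, P1 8, P4 3, P8 3, P7 18, P3 3.
P1 gets 9 under Webster and 8 under Adams.

9 and 8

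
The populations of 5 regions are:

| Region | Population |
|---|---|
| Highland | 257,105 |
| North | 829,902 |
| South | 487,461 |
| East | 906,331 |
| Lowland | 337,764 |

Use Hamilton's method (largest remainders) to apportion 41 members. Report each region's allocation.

Total 2818563; standard divisor 2818563/41 ≈ 68745.439.
Standard quotas: Highland 3.7400, North 12.0721, South 7.0908, East 13.1839, Lowland 4.9133.
Lower quotas: Highland 3, North 12, South 7, East 13, Lowland 4 (sum 39, leaving 2 seats).
Remainders in descending order: Lowland 0.9133, Highland 0.7400, East 0.1839, South 0.0908, North 0.0721.
Largest remainders: Lowland, Highland receive the extra seats.

Highland 4, North 12, South 7, East 13, Lowland 5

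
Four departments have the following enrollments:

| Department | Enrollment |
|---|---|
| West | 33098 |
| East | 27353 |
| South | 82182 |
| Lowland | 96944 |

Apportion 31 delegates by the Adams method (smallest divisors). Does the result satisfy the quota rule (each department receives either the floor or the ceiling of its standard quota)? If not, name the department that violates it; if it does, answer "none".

none

Standard quotas: West 4.283, East 3.539, South 10.634, Lowland 12.544.
Adams allocation: West 5, East 4, South 10, Lowland 12.
Every allocation lies between the lower and upper quota.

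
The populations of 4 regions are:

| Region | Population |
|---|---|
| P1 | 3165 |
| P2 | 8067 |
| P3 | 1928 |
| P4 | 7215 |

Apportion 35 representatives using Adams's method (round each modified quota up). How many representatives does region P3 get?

Standard divisor 20375/35 ≈ 582.143; standard quotas: P1 5.437, P2 13.857, P3 3.312, P4 12.394.
Rounding up gives 6, 14, 4, 13 = 37 seats, so the divisor must be adjusted.
With modified divisor 630: modified quotas P1 5.024, P2 12.805, P3 3.060, P4 11.452.
Rounding up: P1 6, P2 13, P3 4, P4 12 (total 35).
P3 receives 4.

4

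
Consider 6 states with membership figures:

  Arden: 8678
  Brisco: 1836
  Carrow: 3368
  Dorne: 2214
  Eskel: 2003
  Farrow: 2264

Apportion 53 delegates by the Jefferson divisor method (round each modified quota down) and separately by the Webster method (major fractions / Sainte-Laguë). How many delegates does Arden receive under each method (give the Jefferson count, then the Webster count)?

Jefferson: Arden 23, Brisco 4, Carrow 9, Dorne 6, Eskel 5, Farrow 6.
Webster: Arden 22, Brisco 5, Carrow 9, Dorne 6, Eskel 5, Farrow 6.
Arden gets 23 under Jefferson and 22 under Webster.

23 and 22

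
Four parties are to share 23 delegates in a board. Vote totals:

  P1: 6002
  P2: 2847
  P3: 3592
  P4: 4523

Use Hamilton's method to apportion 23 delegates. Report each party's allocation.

P1 8; P2 4; P3 5; P4 6

Total 16964; standard divisor 16964/23 ≈ 737.565.
Standard quotas: P1 8.1376, P2 3.8600, P3 4.8701, P4 6.1323.
Lower quotas: P1 8, P2 3, P3 4, P4 6 (sum 21, leaving 2 seats).
Remainders in descending order: P3 0.8701, P2 0.8600, P1 0.1376, P4 0.1323.
The surplus seats go to P3, P2.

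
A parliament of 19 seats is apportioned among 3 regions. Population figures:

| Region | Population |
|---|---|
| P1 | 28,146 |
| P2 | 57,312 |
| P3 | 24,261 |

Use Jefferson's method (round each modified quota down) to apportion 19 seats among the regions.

P1 5, P2 10, P3 4

Standard divisor 109719/19 ≈ 5774.684; standard quotas: P1 4.874, P2 9.925, P3 4.201.
Rounding down gives 4, 9, 4 = 17 seats, so the divisor must be adjusted.
With modified divisor 5400: modified quotas P1 5.212, P2 10.613, P3 4.493.
Rounding down: P1 5, P2 10, P3 4 (total 19).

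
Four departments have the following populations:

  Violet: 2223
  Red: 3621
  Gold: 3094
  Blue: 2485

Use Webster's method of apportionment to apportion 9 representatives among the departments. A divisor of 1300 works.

Violet=2; Red=3; Gold=2; Blue=2

With modified divisor 1300: modified quotas Violet 1.710, Red 2.785, Gold 2.380, Blue 1.912.
Rounding to the nearest integer: Violet 2, Red 3, Gold 2, Blue 2 (total 9).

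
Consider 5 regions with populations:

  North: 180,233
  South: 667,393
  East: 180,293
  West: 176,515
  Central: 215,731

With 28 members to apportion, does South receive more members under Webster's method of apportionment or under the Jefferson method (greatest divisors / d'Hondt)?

Webster: North 4, South 13, East 4, West 3, Central 4.
Jefferson: North 3, South 14, East 4, West 3, Central 4.
South gets 13 under Webster and 14 under Jefferson.

Jefferson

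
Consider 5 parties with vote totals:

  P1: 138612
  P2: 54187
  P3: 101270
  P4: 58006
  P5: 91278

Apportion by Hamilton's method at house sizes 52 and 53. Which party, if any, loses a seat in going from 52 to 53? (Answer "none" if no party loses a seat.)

At 52 seats: P1 16, P2 6, P3 12, P4 7, P5 11.
At 53 seats: P1 17, P2 6, P3 12, P4 7, P5 11.
No party's allocation decreased.

none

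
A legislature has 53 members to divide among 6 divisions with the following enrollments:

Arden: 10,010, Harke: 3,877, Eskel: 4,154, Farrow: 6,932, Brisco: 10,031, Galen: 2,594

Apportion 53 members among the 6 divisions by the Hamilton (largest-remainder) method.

Total 37598; standard divisor 37598/53 ≈ 709.396.
Standard quotas: Arden 14.1106, Harke 5.4652, Eskel 5.8557, Farrow 9.7717, Brisco 14.1402, Galen 3.6566.
Lower quotas: Arden 14, Harke 5, Eskel 5, Farrow 9, Brisco 14, Galen 3 (sum 50, leaving 3 seats).
Remainders in descending order: Eskel 0.8557, Farrow 0.7717, Galen 0.6566, Harke 0.4652, Brisco 0.1402, Arden 0.1106.
Largest remainders: Eskel, Farrow, Galen receive the extra seats.

Arden 14, Harke 5, Eskel 6, Farrow 10, Brisco 14, Galen 4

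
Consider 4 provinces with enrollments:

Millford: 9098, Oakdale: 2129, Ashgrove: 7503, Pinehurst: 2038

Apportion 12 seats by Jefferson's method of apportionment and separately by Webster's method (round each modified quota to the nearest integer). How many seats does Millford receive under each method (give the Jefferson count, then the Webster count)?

Jefferson: Millford 6, Oakdale 1, Ashgrove 4, Pinehurst 1.
Webster: Millford 5, Oakdale 1, Ashgrove 5, Pinehurst 1.
Millford gets 6 under Jefferson and 5 under Webster.

6 and 5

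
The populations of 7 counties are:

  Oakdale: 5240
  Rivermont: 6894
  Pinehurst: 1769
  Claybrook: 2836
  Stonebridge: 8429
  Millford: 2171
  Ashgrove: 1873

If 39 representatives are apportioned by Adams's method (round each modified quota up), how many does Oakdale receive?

7

Standard divisor 29212/39 ≈ 749.026; standard quotas: Oakdale 6.996, Rivermont 9.204, Pinehurst 2.362, Claybrook 3.786, Stonebridge 11.253, Millford 2.898, Ashgrove 2.501.
Rounding up gives 7, 10, 3, 4, 12, 3, 3 = 42 seats, so the divisor must be adjusted.
With modified divisor 850: modified quotas Oakdale 6.165, Rivermont 8.111, Pinehurst 2.081, Claybrook 3.336, Stonebridge 9.916, Millford 2.554, Ashgrove 2.204.
Rounding up: Oakdale 7, Rivermont 9, Pinehurst 3, Claybrook 4, Stonebridge 10, Millford 3, Ashgrove 3 (total 39).
Oakdale receives 7.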